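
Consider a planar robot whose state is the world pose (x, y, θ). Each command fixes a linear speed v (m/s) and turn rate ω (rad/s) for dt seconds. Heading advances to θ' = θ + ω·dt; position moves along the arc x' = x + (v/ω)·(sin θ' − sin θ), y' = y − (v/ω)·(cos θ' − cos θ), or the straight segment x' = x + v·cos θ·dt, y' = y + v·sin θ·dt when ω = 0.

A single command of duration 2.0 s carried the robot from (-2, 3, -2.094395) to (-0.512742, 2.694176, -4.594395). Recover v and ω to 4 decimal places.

Δθ = -4.594395 − -2.094395 = -2.500000
ω = Δθ/dt = -2.500000/2.0 = -1.2500
R = Δx/(sin θ' − sin θ) = 0.8000
v = R·ω = 0.8000·-1.2500 = -1.0000

v = -1.0000, ω = -1.2500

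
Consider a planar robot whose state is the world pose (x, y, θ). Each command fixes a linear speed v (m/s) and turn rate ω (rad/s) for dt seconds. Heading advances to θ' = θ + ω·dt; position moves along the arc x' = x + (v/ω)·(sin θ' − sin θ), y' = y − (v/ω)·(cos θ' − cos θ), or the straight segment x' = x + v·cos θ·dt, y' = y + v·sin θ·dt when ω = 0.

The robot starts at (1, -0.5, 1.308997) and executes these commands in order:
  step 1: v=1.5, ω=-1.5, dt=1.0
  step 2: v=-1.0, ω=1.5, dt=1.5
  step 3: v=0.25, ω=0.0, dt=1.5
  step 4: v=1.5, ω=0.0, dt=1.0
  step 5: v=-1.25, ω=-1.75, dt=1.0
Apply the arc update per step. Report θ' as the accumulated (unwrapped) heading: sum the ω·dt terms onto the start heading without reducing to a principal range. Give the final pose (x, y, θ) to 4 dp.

(0.1474, -0.1038, 0.3090)

step 1: θ'=-0.1910 (R=-1.0000) → pose (2.1558, 0.2230, -0.1910)
step 2: θ'=2.0590 (R=-0.6667) → pose (1.4404, -0.7442, 2.0590)
step 3: θ'=2.0590 (straight) → pose (1.2645, -0.4130, 2.0590)
step 4: θ'=2.0590 (straight) → pose (0.5610, 0.9117, 2.0590)
step 5: θ'=0.3090 (R=0.7143) → pose (0.1474, -0.1038, 0.3090)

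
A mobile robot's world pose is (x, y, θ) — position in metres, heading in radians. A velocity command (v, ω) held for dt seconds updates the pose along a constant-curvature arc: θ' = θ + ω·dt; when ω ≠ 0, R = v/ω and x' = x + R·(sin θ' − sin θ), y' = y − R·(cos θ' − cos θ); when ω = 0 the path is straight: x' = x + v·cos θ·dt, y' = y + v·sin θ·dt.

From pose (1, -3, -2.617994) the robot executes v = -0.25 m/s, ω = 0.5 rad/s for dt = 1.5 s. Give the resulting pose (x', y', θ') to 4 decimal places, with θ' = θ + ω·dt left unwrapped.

(1.2281, -2.7134, -1.8680)

θ' = -2.6180 + 0.5·1.5 = -1.8680
R = v/ω = -0.25/0.5 = -0.5000
x' = 1 + -0.5000·(sin -1.8680 − sin -2.6180) = 1.2281
y' = -3 − -0.5000·(cos -1.8680 − cos -2.6180) = -2.7134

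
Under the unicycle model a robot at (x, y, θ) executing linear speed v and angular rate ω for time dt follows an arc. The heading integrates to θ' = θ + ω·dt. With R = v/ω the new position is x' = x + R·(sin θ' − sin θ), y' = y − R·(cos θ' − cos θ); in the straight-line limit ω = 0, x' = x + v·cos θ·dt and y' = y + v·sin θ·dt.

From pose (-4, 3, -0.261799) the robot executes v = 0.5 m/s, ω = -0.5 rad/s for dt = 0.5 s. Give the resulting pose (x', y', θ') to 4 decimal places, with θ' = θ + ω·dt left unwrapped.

θ' = -0.2618 + -0.5·0.5 = -0.5118
R = v/ω = 0.5/-0.5 = -1.0000
x' = -4 + -1.0000·(sin -0.5118 − sin -0.2618) = -3.7691
y' = 3 − -1.0000·(cos -0.5118 − cos -0.2618) = 2.9059

(-3.7691, 2.9059, -0.5118)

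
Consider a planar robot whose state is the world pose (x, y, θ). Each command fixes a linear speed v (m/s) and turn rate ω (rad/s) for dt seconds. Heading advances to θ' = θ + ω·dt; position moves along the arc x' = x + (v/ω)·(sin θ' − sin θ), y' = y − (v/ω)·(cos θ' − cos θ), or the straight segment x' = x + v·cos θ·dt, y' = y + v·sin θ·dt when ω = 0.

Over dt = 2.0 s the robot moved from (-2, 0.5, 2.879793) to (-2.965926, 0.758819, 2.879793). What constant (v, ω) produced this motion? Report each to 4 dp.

Δθ = 2.879793 − 2.879793 = 0.000000
ω = Δθ/dt = 0.000000/2.0 = 0.0000
ω = 0 → v = (Δx·cos θ + Δy·sin θ)/dt = 0.5000

v = 0.5000, ω = 0.0000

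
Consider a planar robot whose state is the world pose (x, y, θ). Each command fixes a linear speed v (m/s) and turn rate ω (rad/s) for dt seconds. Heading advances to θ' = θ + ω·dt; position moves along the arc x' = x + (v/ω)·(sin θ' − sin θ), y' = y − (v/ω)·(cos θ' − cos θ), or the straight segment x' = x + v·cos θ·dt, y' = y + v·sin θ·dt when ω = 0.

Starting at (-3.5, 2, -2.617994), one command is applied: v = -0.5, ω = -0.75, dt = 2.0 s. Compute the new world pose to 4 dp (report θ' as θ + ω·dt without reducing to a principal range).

θ' = -2.6180 + -0.75·2.0 = -4.1180
R = v/ω = -0.5/-0.75 = 0.6667
x' = -3.5 + 0.6667·(sin -4.1180 − sin -2.6180) = -2.6143
y' = 2 − 0.6667·(cos -4.1180 − cos -2.6180) = 1.7960

(-2.6143, 1.7960, -4.1180)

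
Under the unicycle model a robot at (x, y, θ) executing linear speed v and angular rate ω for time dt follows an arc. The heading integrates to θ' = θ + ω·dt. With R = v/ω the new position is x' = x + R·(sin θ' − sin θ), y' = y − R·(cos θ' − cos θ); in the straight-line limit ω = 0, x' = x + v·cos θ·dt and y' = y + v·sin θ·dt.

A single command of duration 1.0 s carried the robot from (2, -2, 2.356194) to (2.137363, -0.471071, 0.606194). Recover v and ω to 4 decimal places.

v = 1.7500, ω = -1.7500

Δθ = 0.606194 − 2.356194 = -1.750000
ω = Δθ/dt = -1.750000/1.0 = -1.7500
R = −Δy/(cos θ' − cos θ) = -1.0000
v = R·ω = -1.0000·-1.7500 = 1.7500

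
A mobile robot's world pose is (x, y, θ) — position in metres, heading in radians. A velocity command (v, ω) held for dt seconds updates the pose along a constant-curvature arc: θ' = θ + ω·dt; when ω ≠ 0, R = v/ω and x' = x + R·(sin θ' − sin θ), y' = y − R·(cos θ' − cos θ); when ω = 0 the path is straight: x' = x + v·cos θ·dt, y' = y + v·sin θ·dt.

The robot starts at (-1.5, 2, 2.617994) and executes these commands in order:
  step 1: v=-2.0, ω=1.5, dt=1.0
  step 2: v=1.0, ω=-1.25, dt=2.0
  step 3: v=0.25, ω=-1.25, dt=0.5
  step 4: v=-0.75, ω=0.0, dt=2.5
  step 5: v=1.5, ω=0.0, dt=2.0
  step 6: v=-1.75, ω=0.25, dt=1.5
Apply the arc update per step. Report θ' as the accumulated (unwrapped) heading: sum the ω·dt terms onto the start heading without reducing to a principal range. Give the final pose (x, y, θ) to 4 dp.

(-1.5368, 1.4659, 1.3680)

step 1: θ'=4.1180 (R=-1.3333) → pose (0.2713, 2.4080, 4.1180)
step 2: θ'=1.6180 (R=-0.8000) → pose (-1.1906, 2.8183, 1.6180)
step 3: θ'=0.9930 (R=-0.2000) → pose (-1.1583, 2.9370, 0.9930)
step 4: θ'=0.9930 (straight) → pose (-2.1824, 1.3663, 0.9930)
step 5: θ'=0.9930 (straight) → pose (-0.5439, 3.8793, 0.9930)
step 6: θ'=1.3680 (R=-7.0000) → pose (-1.5368, 1.4659, 1.3680)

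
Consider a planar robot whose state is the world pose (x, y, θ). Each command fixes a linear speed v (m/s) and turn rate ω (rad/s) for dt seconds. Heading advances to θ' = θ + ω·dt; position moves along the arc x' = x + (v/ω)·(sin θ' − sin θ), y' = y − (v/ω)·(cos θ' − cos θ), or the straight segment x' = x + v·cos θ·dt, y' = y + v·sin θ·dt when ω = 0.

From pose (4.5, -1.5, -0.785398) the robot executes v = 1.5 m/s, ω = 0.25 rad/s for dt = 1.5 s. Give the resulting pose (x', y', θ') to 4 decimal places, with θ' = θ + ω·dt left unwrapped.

θ' = -0.7854 + 0.25·1.5 = -0.4104
R = v/ω = 1.5/0.25 = 6.0000
x' = 4.5 + 6.0000·(sin -0.4104 − sin -0.7854) = 6.3488
y' = -1.5 − 6.0000·(cos -0.4104 − cos -0.7854) = -2.7591

(6.3488, -2.7591, -0.4104)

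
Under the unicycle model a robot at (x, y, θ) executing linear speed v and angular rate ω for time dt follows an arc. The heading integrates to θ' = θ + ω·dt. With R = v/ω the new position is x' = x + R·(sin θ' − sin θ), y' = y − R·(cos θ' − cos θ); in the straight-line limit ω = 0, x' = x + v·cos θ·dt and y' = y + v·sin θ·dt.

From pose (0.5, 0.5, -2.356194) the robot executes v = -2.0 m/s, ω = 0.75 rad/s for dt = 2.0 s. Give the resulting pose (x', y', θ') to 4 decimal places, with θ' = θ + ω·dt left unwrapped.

(0.6287, 4.1331, -0.8562)

θ' = -2.3562 + 0.75·2.0 = -0.8562
R = v/ω = -2.0/0.75 = -2.6667
x' = 0.5 + -2.6667·(sin -0.8562 − sin -2.3562) = 0.6287
y' = 0.5 − -2.6667·(cos -0.8562 − cos -2.3562) = 4.1331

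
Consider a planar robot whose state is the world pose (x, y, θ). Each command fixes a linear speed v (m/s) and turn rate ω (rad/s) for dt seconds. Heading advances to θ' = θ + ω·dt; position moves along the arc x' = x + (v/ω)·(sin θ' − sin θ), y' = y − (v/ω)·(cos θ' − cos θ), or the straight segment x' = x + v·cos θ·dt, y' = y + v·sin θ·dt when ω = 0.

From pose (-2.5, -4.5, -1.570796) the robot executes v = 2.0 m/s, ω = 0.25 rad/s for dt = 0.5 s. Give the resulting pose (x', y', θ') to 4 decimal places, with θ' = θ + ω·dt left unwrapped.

(-2.4376, -5.4974, -1.4458)

θ' = -1.5708 + 0.25·0.5 = -1.4458
R = v/ω = 2.0/0.25 = 8.0000
x' = -2.5 + 8.0000·(sin -1.4458 − sin -1.5708) = -2.4376
y' = -4.5 − 8.0000·(cos -1.4458 − cos -1.5708) = -5.4974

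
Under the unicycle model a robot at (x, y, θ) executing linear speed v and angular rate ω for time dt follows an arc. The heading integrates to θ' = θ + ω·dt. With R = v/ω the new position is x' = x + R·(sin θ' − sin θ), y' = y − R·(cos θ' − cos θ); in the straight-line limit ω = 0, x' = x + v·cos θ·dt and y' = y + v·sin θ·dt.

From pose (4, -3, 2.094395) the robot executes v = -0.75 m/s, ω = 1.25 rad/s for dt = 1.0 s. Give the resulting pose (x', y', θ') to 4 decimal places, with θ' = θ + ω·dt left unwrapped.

(4.6405, -3.2877, 3.3444)

θ' = 2.0944 + 1.25·1.0 = 3.3444
R = v/ω = -0.75/1.25 = -0.6000
x' = 4 + -0.6000·(sin 3.3444 − sin 2.0944) = 4.6405
y' = -3 − -0.6000·(cos 3.3444 − cos 2.0944) = -3.2877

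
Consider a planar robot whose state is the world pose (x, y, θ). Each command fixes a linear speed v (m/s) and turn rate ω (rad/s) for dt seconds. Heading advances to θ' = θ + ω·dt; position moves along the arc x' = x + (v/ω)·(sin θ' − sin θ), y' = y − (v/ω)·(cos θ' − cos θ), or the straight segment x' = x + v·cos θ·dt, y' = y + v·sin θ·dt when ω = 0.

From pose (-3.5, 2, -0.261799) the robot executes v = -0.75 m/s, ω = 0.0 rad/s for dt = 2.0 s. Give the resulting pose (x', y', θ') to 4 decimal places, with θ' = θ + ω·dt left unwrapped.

θ' = -0.2618 + 0.0·2.0 = -0.2618
ω = 0 → straight: x' = -3.5 + -0.75·cos(-0.2618)·2.0 = -4.9489
y' = 2 + -0.75·sin(-0.2618)·2.0 = 2.3882

(-4.9489, 2.3882, -0.2618)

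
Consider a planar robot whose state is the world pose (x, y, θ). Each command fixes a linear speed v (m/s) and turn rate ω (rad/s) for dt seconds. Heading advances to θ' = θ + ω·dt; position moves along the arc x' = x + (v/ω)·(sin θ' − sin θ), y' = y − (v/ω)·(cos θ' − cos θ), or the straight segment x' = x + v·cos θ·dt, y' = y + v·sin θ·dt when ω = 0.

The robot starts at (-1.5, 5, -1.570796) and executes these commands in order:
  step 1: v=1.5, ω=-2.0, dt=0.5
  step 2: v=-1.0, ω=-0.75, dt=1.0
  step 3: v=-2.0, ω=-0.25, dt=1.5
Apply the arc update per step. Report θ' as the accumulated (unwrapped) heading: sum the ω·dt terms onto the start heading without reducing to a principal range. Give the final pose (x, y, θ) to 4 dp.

step 1: θ'=-2.5708 (R=-0.7500) → pose (-1.8448, 4.3689, -2.5708)
step 2: θ'=-3.3208 (R=1.3333) → pose (-0.8867, 4.5589, -3.3208)
step 3: θ'=-3.6958 (R=8.0000) → pose (1.8975, 3.4896, -3.6958)

(1.8975, 3.4896, -3.6958)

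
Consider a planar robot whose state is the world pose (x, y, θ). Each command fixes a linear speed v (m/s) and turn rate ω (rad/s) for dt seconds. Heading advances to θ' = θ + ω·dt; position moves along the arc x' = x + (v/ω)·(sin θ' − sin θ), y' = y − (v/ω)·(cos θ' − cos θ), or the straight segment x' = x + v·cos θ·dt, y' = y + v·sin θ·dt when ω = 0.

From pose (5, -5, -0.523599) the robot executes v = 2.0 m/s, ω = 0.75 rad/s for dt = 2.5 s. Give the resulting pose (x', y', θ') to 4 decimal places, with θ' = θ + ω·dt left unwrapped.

(8.9361, -3.2710, 1.3514)

θ' = -0.5236 + 0.75·2.5 = 1.3514
R = v/ω = 2.0/0.75 = 2.6667
x' = 5 + 2.6667·(sin 1.3514 − sin -0.5236) = 8.9361
y' = -5 − 2.6667·(cos 1.3514 − cos -0.5236) = -3.2710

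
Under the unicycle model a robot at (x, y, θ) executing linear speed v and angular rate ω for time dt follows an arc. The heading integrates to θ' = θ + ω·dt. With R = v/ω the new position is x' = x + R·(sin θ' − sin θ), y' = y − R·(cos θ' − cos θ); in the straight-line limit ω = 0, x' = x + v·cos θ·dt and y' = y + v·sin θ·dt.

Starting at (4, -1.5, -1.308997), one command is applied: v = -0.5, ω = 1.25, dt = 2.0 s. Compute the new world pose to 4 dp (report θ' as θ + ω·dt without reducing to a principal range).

θ' = -1.3090 + 1.25·2.0 = 1.1910
R = v/ω = -0.5/1.25 = -0.4000
x' = 4 + -0.4000·(sin 1.1910 − sin -1.3090) = 3.2421
y' = -1.5 − -0.4000·(cos 1.1910 − cos -1.3090) = -1.4552

(3.2421, -1.4552, 1.1910)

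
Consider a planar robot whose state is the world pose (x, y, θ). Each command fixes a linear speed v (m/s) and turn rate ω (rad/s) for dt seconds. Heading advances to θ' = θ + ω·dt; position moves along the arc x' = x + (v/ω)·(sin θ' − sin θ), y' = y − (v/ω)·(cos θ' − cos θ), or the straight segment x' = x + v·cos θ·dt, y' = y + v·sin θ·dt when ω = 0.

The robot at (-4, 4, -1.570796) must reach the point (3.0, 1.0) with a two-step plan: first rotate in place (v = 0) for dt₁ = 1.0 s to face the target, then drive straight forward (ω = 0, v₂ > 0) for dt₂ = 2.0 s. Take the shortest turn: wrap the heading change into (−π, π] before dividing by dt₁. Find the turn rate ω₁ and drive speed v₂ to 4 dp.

ω₁ = 1.1659, v₂ = 3.8079

heading to target = atan2(1−4, 3−-4) = -0.4049
Δθ = wrap(-0.4049 − -1.5708) = 1.1659; ω₁ = Δθ/dt₁ = 1.1659
distance = √((3−-4)² + (1−4)²) = 7.6158; v₂ = distance/dt₂ = 3.8079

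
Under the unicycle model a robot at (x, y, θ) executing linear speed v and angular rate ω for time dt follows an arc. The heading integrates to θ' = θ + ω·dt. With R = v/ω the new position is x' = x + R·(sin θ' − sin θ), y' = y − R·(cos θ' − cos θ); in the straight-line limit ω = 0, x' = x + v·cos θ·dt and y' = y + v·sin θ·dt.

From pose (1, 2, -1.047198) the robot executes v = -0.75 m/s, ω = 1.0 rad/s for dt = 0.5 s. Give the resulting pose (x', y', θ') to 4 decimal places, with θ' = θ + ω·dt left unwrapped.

θ' = -1.0472 + 1.0·0.5 = -0.5472
R = v/ω = -0.75/1.0 = -0.7500
x' = 1 + -0.7500·(sin -0.5472 − sin -1.0472) = 0.7407
y' = 2 − -0.7500·(cos -0.5472 − cos -1.0472) = 2.2655

(0.7407, 2.2655, -0.5472)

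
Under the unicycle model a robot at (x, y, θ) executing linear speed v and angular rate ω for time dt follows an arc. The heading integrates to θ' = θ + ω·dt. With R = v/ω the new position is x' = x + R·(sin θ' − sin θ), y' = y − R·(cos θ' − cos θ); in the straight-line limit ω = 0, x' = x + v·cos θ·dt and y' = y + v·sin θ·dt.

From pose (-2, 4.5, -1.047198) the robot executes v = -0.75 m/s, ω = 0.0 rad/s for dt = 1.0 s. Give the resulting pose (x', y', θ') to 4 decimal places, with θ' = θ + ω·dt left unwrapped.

(-2.3750, 5.1495, -1.0472)

θ' = -1.0472 + 0.0·1.0 = -1.0472
ω = 0 → straight: x' = -2 + -0.75·cos(-1.0472)·1.0 = -2.3750
y' = 4.5 + -0.75·sin(-1.0472)·1.0 = 5.1495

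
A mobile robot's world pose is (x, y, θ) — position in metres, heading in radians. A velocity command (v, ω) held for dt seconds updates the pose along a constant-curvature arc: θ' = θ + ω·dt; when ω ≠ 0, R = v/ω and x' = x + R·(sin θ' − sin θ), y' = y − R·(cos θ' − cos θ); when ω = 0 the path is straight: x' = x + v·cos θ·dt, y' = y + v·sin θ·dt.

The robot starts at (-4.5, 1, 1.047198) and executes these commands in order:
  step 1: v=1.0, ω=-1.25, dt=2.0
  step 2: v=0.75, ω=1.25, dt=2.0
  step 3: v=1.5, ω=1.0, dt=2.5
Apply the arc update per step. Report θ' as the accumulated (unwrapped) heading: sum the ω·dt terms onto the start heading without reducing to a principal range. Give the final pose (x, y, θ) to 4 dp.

step 1: θ'=-1.4528 (R=-0.8000) → pose (-3.0127, 0.6942, -1.4528)
step 2: θ'=1.0472 (R=0.6000) → pose (-1.8973, 0.4648, 1.0472)
step 3: θ'=3.5472 (R=1.5000) → pose (-3.7882, 2.5931, 3.5472)

(-3.7882, 2.5931, 3.5472)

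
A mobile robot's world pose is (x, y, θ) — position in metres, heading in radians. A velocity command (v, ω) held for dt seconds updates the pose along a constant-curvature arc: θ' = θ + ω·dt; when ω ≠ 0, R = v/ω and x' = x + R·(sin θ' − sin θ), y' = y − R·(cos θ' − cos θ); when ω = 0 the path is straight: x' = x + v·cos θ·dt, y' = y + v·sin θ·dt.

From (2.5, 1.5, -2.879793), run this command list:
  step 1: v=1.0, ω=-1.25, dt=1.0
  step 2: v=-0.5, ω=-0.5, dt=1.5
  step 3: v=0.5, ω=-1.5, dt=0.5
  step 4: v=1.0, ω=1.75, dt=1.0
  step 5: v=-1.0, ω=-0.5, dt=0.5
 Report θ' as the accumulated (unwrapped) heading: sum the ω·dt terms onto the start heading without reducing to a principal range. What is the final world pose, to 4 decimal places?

step 1: θ'=-4.1298 (R=-0.8000) → pose (1.6249, 1.8326, -4.1298)
step 2: θ'=-4.8798 (R=1.0000) → pose (1.7759, 1.1158, -4.8798)
step 3: θ'=-5.6298 (R=-0.3333) → pose (1.9019, 1.3249, -5.6298)
step 4: θ'=-3.8798 (R=0.5714) → pose (1.9391, 2.2013, -3.8798)
step 5: θ'=-4.1298 (R=2.0000) → pose (2.2633, 1.8223, -4.1298)

(2.2633, 1.8223, -4.1298)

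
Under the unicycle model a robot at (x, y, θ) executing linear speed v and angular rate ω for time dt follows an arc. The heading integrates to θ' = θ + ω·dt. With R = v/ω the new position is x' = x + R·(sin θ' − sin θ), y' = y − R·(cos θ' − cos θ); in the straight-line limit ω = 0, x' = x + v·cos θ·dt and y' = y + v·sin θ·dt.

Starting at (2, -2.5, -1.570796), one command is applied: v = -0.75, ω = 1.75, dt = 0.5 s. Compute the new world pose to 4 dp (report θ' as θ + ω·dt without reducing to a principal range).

θ' = -1.5708 + 1.75·0.5 = -0.6958
R = v/ω = -0.75/1.75 = -0.4286
x' = 2 + -0.4286·(sin -0.6958 − sin -1.5708) = 1.8461
y' = -2.5 − -0.4286·(cos -0.6958 − cos -1.5708) = -2.1711

(1.8461, -2.1711, -0.6958)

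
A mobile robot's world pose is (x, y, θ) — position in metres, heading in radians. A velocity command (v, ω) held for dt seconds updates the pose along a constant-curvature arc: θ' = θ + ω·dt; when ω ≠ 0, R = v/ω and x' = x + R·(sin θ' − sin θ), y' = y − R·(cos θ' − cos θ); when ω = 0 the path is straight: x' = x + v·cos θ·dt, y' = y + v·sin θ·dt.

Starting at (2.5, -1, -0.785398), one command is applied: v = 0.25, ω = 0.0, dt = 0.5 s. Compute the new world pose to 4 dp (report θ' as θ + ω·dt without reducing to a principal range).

θ' = -0.7854 + 0.0·0.5 = -0.7854
ω = 0 → straight: x' = 2.5 + 0.25·cos(-0.7854)·0.5 = 2.5884
y' = -1 + 0.25·sin(-0.7854)·0.5 = -1.0884

(2.5884, -1.0884, -0.7854)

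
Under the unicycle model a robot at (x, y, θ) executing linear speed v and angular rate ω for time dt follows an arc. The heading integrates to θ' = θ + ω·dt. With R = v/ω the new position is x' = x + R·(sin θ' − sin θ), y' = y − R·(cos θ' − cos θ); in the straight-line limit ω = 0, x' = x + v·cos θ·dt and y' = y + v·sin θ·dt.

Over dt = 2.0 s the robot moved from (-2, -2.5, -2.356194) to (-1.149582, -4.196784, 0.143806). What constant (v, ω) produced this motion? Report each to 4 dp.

Δθ = 0.143806 − -2.356194 = 2.500000
ω = Δθ/dt = 2.500000/2.0 = 1.2500
R = −Δy/(cos θ' − cos θ) = 1.0000
v = R·ω = 1.0000·1.2500 = 1.2500

v = 1.2500, ω = 1.2500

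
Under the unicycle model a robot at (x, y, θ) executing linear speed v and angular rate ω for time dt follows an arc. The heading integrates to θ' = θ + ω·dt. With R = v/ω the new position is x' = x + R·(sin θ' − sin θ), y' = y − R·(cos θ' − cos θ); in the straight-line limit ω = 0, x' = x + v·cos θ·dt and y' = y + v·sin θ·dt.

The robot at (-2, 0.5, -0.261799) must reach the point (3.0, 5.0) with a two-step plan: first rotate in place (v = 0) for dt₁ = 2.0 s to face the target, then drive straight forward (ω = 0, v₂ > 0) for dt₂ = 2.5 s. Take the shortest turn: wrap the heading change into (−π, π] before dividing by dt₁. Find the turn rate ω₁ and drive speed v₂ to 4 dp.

heading to target = atan2(5−0.5, 3−-2) = 0.7328
Δθ = wrap(0.7328 − -0.2618) = 0.9946; ω₁ = Δθ/dt₁ = 0.4973
distance = √((3−-2)² + (5−0.5)²) = 6.7268; v₂ = distance/dt₂ = 2.6907

ω₁ = 0.4973, v₂ = 2.6907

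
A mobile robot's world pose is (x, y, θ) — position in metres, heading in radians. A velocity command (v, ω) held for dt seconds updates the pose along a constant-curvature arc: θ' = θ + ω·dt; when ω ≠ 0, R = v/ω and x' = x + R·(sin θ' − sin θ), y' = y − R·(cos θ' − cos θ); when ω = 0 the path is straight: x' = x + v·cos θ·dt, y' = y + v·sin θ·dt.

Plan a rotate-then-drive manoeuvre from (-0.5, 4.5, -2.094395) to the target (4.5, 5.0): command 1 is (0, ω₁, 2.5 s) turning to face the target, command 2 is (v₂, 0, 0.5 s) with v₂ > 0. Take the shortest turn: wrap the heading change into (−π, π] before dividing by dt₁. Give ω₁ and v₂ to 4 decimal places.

ω₁ = 0.8776, v₂ = 10.0499

heading to target = atan2(5−4.5, 4.5−-0.5) = 0.0997
Δθ = wrap(0.0997 − -2.0944) = 2.1941; ω₁ = Δθ/dt₁ = 0.8776
distance = √((4.5−-0.5)² + (5−4.5)²) = 5.0249; v₂ = distance/dt₂ = 10.0499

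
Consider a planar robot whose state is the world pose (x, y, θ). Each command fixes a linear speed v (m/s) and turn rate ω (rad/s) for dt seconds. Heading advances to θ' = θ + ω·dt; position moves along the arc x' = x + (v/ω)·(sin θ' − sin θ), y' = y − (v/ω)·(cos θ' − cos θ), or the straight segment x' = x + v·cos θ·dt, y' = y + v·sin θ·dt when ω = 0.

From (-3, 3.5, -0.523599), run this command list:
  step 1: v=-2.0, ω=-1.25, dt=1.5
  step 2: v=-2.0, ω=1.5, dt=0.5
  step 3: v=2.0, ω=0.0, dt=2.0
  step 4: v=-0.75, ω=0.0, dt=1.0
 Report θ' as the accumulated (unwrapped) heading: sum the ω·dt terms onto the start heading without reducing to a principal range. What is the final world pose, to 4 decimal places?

step 1: θ'=-2.3986 (R=1.6000) → pose (-3.2824, 6.0640, -2.3986)
step 2: θ'=-1.6486 (R=-1.3333) → pose (-2.8551, 6.9423, -1.6486)
step 3: θ'=-1.6486 (straight) → pose (-3.1660, 2.9544, -1.6486)
step 4: θ'=-1.6486 (straight) → pose (-3.1077, 3.7021, -1.6486)

(-3.1077, 3.7021, -1.6486)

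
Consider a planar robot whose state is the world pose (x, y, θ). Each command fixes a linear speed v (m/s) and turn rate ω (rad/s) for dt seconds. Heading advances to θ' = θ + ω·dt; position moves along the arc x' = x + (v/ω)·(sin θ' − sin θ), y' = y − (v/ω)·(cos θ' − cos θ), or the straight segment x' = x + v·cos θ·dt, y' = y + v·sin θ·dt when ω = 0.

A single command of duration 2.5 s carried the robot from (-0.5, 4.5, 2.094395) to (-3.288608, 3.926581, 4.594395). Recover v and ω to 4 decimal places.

v = 1.5000, ω = 1.0000

Δθ = 4.594395 − 2.094395 = 2.500000
ω = Δθ/dt = 2.500000/2.5 = 1.0000
R = Δx/(sin θ' − sin θ) = 1.5000
v = R·ω = 1.5000·1.0000 = 1.5000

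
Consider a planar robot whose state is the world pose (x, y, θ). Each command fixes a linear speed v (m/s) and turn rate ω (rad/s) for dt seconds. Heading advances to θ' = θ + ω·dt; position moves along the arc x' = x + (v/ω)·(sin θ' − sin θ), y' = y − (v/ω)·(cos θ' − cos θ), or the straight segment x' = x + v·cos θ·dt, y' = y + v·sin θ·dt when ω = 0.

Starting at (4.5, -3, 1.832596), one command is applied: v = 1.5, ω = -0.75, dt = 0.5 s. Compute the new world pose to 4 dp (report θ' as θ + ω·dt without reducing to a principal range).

(4.4447, -2.2564, 1.4576)

θ' = 1.8326 + -0.75·0.5 = 1.4576
R = v/ω = 1.5/-0.75 = -2.0000
x' = 4.5 + -2.0000·(sin 1.4576 − sin 1.8326) = 4.4447
y' = -3 − -2.0000·(cos 1.4576 − cos 1.8326) = -2.2564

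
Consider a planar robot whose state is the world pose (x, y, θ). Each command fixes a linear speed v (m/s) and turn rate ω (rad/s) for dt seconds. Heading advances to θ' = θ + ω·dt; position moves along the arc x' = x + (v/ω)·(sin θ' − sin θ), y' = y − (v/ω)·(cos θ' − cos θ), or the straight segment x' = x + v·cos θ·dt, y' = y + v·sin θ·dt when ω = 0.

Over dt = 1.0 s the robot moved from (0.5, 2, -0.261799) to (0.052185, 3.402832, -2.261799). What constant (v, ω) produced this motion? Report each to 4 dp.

v = -1.7500, ω = -2.0000

Δθ = -2.261799 − -0.261799 = -2.000000
ω = Δθ/dt = -2.000000/1.0 = -2.0000
R = −Δy/(cos θ' − cos θ) = 0.8750
v = R·ω = 0.8750·-2.0000 = -1.7500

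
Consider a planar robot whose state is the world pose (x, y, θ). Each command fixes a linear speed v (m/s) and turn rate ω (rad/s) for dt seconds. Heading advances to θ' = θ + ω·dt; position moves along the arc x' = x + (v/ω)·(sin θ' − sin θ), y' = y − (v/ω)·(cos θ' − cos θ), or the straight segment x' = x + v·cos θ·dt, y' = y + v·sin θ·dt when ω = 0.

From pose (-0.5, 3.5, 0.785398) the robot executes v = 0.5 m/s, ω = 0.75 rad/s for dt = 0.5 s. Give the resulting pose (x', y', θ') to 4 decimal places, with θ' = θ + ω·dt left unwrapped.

(-0.3601, 3.7054, 1.1604)

θ' = 0.7854 + 0.75·0.5 = 1.1604
R = v/ω = 0.5/0.75 = 0.6667
x' = -0.5 + 0.6667·(sin 1.1604 − sin 0.7854) = -0.3601
y' = 3.5 − 0.6667·(cos 1.1604 − cos 0.7854) = 3.7054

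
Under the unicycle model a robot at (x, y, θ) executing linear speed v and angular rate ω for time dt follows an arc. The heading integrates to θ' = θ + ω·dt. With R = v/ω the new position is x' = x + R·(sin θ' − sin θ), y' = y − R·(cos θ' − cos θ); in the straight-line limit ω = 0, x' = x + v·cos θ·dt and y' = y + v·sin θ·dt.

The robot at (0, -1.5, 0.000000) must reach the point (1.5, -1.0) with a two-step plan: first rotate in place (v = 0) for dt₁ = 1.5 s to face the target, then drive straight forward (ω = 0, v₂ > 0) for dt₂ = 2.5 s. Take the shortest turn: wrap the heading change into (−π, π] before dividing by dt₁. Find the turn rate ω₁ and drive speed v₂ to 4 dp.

ω₁ = 0.2145, v₂ = 0.6325

heading to target = atan2(-1−-1.5, 1.5−0) = 0.3218
Δθ = wrap(0.3218 − 0.0000) = 0.3218; ω₁ = Δθ/dt₁ = 0.2145
distance = √((1.5−0)² + (-1−-1.5)²) = 1.5811; v₂ = distance/dt₂ = 0.6325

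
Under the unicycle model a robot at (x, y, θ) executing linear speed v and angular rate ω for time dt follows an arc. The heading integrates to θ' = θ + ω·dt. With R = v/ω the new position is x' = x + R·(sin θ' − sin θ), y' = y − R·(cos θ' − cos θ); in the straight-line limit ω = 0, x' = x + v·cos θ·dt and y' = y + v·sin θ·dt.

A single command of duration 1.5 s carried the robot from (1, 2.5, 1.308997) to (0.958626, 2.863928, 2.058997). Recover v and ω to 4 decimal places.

v = 0.2500, ω = 0.5000

Δθ = 2.058997 − 1.308997 = 0.750000
ω = Δθ/dt = 0.750000/1.5 = 0.5000
R = −Δy/(cos θ' − cos θ) = 0.5000
v = R·ω = 0.5000·0.5000 = 0.2500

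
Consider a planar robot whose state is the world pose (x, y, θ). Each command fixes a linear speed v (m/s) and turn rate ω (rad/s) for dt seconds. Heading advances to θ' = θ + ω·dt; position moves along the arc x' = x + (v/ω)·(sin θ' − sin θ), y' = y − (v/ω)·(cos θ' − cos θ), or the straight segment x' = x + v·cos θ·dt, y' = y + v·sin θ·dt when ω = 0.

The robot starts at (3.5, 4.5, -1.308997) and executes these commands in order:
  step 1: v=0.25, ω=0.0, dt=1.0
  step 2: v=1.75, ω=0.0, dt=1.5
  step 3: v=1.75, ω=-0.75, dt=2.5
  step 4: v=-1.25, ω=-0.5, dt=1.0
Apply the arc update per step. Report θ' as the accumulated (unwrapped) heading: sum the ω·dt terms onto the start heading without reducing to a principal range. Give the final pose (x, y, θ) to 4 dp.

(3.0759, -1.5688, -3.6840)

step 1: θ'=-1.3090 (straight) → pose (3.5647, 4.2585, -1.3090)
step 2: θ'=-1.3090 (straight) → pose (4.2441, 1.7230, -1.3090)
step 3: θ'=-3.1840 (R=-2.3333) → pose (1.8914, -1.2122, -3.1840)
step 4: θ'=-3.6840 (R=2.5000) → pose (3.0759, -1.5688, -3.6840)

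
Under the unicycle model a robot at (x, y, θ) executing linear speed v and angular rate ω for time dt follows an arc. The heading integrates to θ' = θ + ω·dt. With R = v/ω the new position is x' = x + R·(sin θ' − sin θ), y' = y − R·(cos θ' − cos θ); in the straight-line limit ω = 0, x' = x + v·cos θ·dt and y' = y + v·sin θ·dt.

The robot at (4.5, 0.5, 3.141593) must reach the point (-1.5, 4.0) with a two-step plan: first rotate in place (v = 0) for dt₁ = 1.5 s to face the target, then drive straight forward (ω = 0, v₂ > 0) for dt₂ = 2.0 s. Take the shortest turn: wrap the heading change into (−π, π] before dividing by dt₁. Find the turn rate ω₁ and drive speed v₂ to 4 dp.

heading to target = atan2(4−0.5, -1.5−4.5) = 2.6135
Δθ = wrap(2.6135 − 3.1416) = -0.5281; ω₁ = Δθ/dt₁ = -0.3520
distance = √((-1.5−4.5)² + (4−0.5)²) = 6.9462; v₂ = distance/dt₂ = 3.4731

ω₁ = -0.3520, v₂ = 3.4731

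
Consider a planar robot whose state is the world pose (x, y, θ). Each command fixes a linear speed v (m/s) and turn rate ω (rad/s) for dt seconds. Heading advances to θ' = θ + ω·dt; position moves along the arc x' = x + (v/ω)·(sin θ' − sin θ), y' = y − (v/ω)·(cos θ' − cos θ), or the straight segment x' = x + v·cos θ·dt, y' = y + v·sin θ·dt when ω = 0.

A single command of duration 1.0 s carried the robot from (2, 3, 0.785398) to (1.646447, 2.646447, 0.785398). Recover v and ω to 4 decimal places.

v = -0.5000, ω = 0.0000

Δθ = 0.785398 − 0.785398 = 0.000000
ω = Δθ/dt = 0.000000/1.0 = 0.0000
ω = 0 → v = (Δx·cos θ + Δy·sin θ)/dt = -0.5000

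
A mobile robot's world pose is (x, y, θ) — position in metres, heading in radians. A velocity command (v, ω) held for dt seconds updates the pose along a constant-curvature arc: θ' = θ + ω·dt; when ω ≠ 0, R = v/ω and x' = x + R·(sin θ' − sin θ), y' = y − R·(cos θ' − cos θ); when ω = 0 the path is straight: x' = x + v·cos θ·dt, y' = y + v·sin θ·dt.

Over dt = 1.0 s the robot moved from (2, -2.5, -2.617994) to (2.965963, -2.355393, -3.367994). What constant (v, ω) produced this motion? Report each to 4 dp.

v = -1.0000, ω = -0.7500

Δθ = -3.367994 − -2.617994 = -0.750000
ω = Δθ/dt = -0.750000/1.0 = -0.7500
R = Δx/(sin θ' − sin θ) = 1.3333
v = R·ω = 1.3333·-0.7500 = -1.0000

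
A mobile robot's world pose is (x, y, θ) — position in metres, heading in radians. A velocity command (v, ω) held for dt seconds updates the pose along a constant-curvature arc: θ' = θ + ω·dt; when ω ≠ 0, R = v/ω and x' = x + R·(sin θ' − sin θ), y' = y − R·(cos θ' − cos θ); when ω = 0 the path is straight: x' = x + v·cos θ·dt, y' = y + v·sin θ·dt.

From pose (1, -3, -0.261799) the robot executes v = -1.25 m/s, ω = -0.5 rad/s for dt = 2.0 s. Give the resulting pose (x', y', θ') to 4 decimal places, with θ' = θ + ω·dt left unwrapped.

(-0.7346, -1.3454, -1.2618)

θ' = -0.2618 + -0.5·2.0 = -1.2618
R = v/ω = -1.25/-0.5 = 2.5000
x' = 1 + 2.5000·(sin -1.2618 − sin -0.2618) = -0.7346
y' = -3 − 2.5000·(cos -1.2618 − cos -0.2618) = -1.3454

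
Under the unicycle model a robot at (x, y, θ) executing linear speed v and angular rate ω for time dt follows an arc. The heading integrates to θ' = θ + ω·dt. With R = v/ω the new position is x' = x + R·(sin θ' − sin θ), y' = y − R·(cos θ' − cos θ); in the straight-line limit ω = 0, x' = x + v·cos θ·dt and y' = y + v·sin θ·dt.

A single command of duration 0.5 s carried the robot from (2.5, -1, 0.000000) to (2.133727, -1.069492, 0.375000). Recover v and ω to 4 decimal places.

v = -0.7500, ω = 0.7500

Δθ = 0.375000 − 0.000000 = 0.375000
ω = Δθ/dt = 0.375000/0.5 = 0.7500
R = Δx/(sin θ' − sin θ) = -1.0000
v = R·ω = -1.0000·0.7500 = -0.7500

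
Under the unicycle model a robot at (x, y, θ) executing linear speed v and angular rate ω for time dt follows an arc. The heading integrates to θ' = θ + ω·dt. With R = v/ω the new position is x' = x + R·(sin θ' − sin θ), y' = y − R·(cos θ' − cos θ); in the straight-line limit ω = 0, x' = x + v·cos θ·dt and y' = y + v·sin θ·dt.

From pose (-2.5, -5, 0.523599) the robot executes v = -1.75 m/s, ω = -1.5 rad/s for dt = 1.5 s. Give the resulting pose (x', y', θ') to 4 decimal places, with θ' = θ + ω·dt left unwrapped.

θ' = 0.5236 + -1.5·1.5 = -1.7264
R = v/ω = -1.75/-1.5 = 1.1667
x' = -2.5 + 1.1667·(sin -1.7264 − sin 0.5236) = -4.2359
y' = -5 − 1.1667·(cos -1.7264 − cos 0.5236) = -3.8088

(-4.2359, -3.8088, -1.7264)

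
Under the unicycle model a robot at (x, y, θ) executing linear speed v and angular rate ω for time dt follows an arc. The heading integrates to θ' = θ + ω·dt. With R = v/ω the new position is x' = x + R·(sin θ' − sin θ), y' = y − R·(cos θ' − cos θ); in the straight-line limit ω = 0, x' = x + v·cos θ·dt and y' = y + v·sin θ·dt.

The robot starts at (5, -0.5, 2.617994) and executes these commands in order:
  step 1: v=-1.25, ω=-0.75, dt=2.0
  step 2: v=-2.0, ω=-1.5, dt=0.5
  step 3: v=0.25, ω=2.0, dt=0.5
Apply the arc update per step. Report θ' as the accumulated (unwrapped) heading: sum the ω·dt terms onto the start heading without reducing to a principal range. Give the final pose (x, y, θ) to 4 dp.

step 1: θ'=1.1180 (R=1.6667) → pose (5.6654, -2.6725, 1.1180)
step 2: θ'=0.3680 (R=1.3333) → pose (4.9461, -3.3333, 0.3680)
step 3: θ'=1.3680 (R=0.1250) → pose (5.0235, -3.2418, 1.3680)

(5.0235, -3.2418, 1.3680)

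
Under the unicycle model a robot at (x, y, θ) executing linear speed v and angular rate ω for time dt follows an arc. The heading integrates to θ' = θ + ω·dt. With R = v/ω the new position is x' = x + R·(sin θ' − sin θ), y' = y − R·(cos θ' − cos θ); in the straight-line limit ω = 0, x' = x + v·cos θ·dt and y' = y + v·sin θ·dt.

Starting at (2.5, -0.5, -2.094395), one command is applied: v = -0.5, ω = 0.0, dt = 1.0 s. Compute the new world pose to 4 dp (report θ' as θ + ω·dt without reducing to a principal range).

θ' = -2.0944 + 0.0·1.0 = -2.0944
ω = 0 → straight: x' = 2.5 + -0.5·cos(-2.0944)·1.0 = 2.7500
y' = -0.5 + -0.5·sin(-2.0944)·1.0 = -0.0670

(2.7500, -0.0670, -2.0944)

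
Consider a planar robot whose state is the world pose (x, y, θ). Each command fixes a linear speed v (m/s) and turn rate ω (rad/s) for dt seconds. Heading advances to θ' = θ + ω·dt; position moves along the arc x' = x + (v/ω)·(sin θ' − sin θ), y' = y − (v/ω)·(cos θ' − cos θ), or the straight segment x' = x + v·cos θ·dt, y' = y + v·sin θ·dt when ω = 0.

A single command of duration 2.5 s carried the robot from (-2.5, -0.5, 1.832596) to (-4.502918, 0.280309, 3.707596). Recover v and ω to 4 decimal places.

Δθ = 3.707596 − 1.832596 = 1.875000
ω = Δθ/dt = 1.875000/2.5 = 0.7500
R = Δx/(sin θ' − sin θ) = 1.3333
v = R·ω = 1.3333·0.7500 = 1.0000

v = 1.0000, ω = 0.7500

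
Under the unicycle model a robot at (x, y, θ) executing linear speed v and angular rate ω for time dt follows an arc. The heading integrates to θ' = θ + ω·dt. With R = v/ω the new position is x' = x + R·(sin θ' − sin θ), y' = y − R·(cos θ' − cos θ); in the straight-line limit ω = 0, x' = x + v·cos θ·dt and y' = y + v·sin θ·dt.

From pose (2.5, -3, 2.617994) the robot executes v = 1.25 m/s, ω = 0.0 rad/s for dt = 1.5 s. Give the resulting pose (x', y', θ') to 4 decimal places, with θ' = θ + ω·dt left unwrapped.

θ' = 2.6180 + 0.0·1.5 = 2.6180
ω = 0 → straight: x' = 2.5 + 1.25·cos(2.6180)·1.5 = 0.8762
y' = -3 + 1.25·sin(2.6180)·1.5 = -2.0625

(0.8762, -2.0625, 2.6180)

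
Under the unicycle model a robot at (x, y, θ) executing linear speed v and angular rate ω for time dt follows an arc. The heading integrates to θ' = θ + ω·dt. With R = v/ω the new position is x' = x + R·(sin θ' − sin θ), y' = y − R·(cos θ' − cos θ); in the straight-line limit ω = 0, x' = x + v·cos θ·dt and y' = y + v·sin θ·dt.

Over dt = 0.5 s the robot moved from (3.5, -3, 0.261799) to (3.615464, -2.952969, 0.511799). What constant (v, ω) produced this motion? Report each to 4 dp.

v = 0.2500, ω = 0.5000

Δθ = 0.511799 − 0.261799 = 0.250000
ω = Δθ/dt = 0.250000/0.5 = 0.5000
R = Δx/(sin θ' − sin θ) = 0.5000
v = R·ω = 0.5000·0.5000 = 0.2500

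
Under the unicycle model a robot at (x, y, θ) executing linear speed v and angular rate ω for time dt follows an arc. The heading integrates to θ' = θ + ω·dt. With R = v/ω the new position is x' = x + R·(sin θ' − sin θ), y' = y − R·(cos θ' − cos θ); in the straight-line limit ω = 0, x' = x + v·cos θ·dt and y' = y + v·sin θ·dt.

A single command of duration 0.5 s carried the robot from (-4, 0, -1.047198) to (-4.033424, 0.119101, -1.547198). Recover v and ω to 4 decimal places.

Δθ = -1.547198 − -1.047198 = -0.500000
ω = Δθ/dt = -0.500000/0.5 = -1.0000
R = −Δy/(cos θ' − cos θ) = 0.2500
v = R·ω = 0.2500·-1.0000 = -0.2500

v = -0.2500, ω = -1.0000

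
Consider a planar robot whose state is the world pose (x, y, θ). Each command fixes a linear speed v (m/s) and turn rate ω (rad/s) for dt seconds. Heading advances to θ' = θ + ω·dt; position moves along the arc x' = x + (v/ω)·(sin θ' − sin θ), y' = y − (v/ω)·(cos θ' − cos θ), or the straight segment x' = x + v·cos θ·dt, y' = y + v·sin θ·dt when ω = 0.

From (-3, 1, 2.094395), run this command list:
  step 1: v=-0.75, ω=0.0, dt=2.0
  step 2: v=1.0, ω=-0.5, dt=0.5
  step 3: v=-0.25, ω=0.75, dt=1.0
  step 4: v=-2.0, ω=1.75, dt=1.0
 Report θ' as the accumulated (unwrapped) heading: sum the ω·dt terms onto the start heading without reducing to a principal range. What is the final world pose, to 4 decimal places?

(-0.6351, 0.5308, 4.3444)

step 1: θ'=2.0944 (straight) → pose (-2.2500, -0.2990, 2.0944)
step 2: θ'=1.8444 (R=-2.0000) → pose (-2.4436, 0.1606, 1.8444)
step 3: θ'=2.5944 (R=-0.3333) → pose (-2.2961, -0.0340, 2.5944)
step 4: θ'=4.3444 (R=-1.1429) → pose (-0.6351, 0.5308, 4.3444)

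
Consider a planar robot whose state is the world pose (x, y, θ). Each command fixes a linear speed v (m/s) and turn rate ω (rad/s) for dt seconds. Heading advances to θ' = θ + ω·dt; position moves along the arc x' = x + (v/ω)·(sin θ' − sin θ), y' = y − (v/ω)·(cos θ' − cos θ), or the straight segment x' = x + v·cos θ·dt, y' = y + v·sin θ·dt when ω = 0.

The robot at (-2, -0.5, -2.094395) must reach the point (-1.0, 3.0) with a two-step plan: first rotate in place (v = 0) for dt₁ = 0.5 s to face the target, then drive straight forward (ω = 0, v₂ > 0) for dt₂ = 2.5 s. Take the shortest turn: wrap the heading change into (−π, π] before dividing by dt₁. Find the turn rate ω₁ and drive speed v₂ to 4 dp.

heading to target = atan2(3−-0.5, -1−-2) = 1.2925
Δθ = wrap(1.2925 − -2.0944) = -2.8963; ω₁ = Δθ/dt₁ = -5.7926
distance = √((-1−-2)² + (3−-0.5)²) = 3.6401; v₂ = distance/dt₂ = 1.4560

ω₁ = -5.7926, v₂ = 1.4560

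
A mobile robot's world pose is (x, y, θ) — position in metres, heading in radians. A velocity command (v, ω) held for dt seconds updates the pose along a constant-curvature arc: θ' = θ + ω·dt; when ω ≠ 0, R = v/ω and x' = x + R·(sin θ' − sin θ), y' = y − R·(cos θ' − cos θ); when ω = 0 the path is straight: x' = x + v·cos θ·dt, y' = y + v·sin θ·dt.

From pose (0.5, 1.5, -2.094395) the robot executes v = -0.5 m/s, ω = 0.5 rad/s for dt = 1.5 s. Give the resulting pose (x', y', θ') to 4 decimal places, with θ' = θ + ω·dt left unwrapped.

(0.6085, 2.2245, -1.3444)

θ' = -2.0944 + 0.5·1.5 = -1.3444
R = v/ω = -0.5/0.5 = -1.0000
x' = 0.5 + -1.0000·(sin -1.3444 − sin -2.0944) = 0.6085
y' = 1.5 − -1.0000·(cos -1.3444 − cos -2.0944) = 2.2245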